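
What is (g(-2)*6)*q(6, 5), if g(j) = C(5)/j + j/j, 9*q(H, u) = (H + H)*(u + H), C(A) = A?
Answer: -132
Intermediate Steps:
q(H, u) = 2*H*(H + u)/9 (q(H, u) = ((H + H)*(u + H))/9 = ((2*H)*(H + u))/9 = (2*H*(H + u))/9 = 2*H*(H + u)/9)
g(j) = 1 + 5/j (g(j) = 5/j + j/j = 5/j + 1 = 1 + 5/j)
(g(-2)*6)*q(6, 5) = (((5 - 2)/(-2))*6)*((2/9)*6*(6 + 5)) = (-1/2*3*6)*((2/9)*6*11) = -3/2*6*(44/3) = -9*44/3 = -132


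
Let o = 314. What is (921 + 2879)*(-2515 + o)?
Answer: -8363800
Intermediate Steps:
(921 + 2879)*(-2515 + o) = (921 + 2879)*(-2515 + 314) = 3800*(-2201) = -8363800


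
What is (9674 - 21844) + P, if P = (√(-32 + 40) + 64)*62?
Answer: -8202 + 124*√2 ≈ -8026.6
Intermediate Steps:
P = 3968 + 124*√2 (P = (√8 + 64)*62 = (2*√2 + 64)*62 = (64 + 2*√2)*62 = 3968 + 124*√2 ≈ 4143.4)
(9674 - 21844) + P = (9674 - 21844) + (3968 + 124*√2) = -12170 + (3968 + 124*√2) = -8202 + 124*√2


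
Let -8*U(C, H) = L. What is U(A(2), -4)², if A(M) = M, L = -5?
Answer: 25/64 ≈ 0.39063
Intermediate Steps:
U(C, H) = 5/8 (U(C, H) = -⅛*(-5) = 5/8)
U(A(2), -4)² = (5/8)² = 25/64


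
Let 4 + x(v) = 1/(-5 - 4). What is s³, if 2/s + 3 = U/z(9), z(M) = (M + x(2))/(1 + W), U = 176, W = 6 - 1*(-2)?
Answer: 8/33076161 ≈ 2.4187e-7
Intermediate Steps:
x(v) = -37/9 (x(v) = -4 + 1/(-5 - 4) = -4 + 1/(-9) = -4 - ⅑ = -37/9)
W = 8 (W = 6 + 2 = 8)
z(M) = -37/81 + M/9 (z(M) = (M - 37/9)/(1 + 8) = (-37/9 + M)/9 = (-37/9 + M)*(⅑) = -37/81 + M/9)
s = 2/321 (s = 2/(-3 + 176/(-37/81 + (⅑)*9)) = 2/(-3 + 176/(-37/81 + 1)) = 2/(-3 + 176/(44/81)) = 2/(-3 + 176*(81/44)) = 2/(-3 + 324) = 2/321 ≈ 0.0062305)
s³ = (2/321)³ = 8/33076161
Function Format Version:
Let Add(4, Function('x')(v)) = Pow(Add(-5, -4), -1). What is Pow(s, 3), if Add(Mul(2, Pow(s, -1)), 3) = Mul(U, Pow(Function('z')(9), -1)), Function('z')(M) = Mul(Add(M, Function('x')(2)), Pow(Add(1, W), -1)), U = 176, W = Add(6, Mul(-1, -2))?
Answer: Rational(8, 33076161) ≈ 2.4187e-7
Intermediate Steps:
Function('x')(v) = Rational(-37, 9) (Function('x')(v) = Add(-4, Pow(Add(-5, -4), -1)) = Add(-4, Pow(-9, -1)) = Add(-4, Rational(-1, 9)) = Rational(-37, 9))
W = 8 (W = Add(6, 2) = 8)
Function('z')(M) = Add(Rational(-37, 81), Mul(Rational(1, 9), M)) (Function('z')(M) = Mul(Add(M, Rational(-37, 9)), Pow(Add(1, 8), -1)) = Mul(Add(Rational(-37, 9), M), Pow(9, -1)) = Mul(Add(Rational(-37, 9), M), Rational(1, 9)) = Add(Rational(-37, 81), Mul(Rational(1, 9), M)))
s = Rational(2, 321) (s = Mul(2, Pow(Add(-3, Mul(176, Pow(Add(Rational(-37, 81), Mul(Rational(1, 9), 9)), -1))), -1)) = Mul(2, Pow(Add(-3, Mul(176, Pow(Add(Rational(-37, 81), 1), -1))), -1)) = Mul(2, Pow(Add(-3, Mul(176, Pow(Rational(44, 81), -1))), -1)) = Mul(2, Pow(Add(-3, Mul(176, Rational(81, 44))), -1)) = Mul(2, Pow(Add(-3, 324), -1)) = Mul(2, Pow(321, -1)) = Mul(2, Rational(1, 321)) = Rational(2, 321) ≈ 0.0062305)
Pow(s, 3) = Pow(Rational(2, 321), 3) = Rational(8, 33076161)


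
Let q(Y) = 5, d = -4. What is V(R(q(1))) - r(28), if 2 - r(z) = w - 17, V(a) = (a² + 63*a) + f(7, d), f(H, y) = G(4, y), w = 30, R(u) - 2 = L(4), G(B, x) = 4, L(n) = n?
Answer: 429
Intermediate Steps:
R(u) = 6 (R(u) = 2 + 4 = 6)
f(H, y) = 4
V(a) = 4 + a² + 63*a (V(a) = (a² + 63*a) + 4 = 4 + a² + 63*a)
r(z) = -11 (r(z) = 2 - (30 - 17) = 2 - 1*13 = 2 - 13 = -11)
V(R(q(1))) - r(28) = (4 + 6² + 63*6) - 1*(-11) = (4 + 36 + 378) + 11 = 418 + 11 = 429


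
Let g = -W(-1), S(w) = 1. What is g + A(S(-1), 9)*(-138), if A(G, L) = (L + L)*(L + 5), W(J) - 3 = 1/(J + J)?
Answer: -69557/2 ≈ -34779.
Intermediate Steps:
W(J) = 3 + 1/(2*J) (W(J) = 3 + 1/(J + J) = 3 + 1/(2*J))
A(G, L) = 2*L*(5 + L) (A(G, L) = (2*L)*(5 + L) = 2*L*(5 + L))
g = -5/2 (g = -(3 + (1/2)/(-1)) = -(3 + (1/2)*(-1)) = -(3 - 1/2) = -1*5/2 = -5/2 ≈ -2.5000)
g + A(S(-1), 9)*(-138) = -5/2 + (2*9*(5 + 9))*(-138) = -5/2 + (2*9*14)*(-138) = -5/2 + 252*(-138) = -5/2 - 34776 = -69557/2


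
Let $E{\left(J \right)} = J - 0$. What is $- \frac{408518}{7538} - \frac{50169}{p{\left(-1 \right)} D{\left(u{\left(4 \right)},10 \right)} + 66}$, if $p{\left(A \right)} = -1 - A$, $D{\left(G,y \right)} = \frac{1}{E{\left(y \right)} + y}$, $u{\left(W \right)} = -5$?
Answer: $- \frac{67522685}{82918} \approx -814.33$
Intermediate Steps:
$E{\left(J \right)} = J$ ($E{\left(J \right)} = J + 0 = J$)
$D{\left(G,y \right)} = \frac{1}{2 y}$ ($D{\left(G,y \right)} = \frac{1}{y + y} = \frac{1}{2 y}$)
$- \frac{408518}{7538} - \frac{50169}{p{\left(-1 \right)} D{\left(u{\left(4 \right)},10 \right)} + 66} = - \frac{408518}{7538} - \frac{50169}{\left(-1 - -1\right) \frac{1}{2 \cdot 10} + 66} = \left(-408518\right) \frac{1}{7538} - \frac{50169}{\left(-1 + 1\right) \frac{1}{2} \cdot \frac{1}{10} + 66} = - \frac{204259}{3769} - \frac{50169}{0 \cdot \frac{1}{20} + 66} = - \frac{204259}{3769} - \frac{50169}{0 + 66} = - \frac{204259}{3769} - \frac{50169}{66} = - \frac{204259}{3769} - \frac{16723}{22} = - \frac{67522685}{82918}$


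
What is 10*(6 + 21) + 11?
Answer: 281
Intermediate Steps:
10*(6 + 21) + 11 = 10*27 + 11 = 270 + 11 = 281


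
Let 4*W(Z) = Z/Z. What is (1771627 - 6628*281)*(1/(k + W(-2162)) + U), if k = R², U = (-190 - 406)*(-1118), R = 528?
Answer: -67499133157436540/1115137 ≈ -6.0530e+10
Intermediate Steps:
U = 666328 (U = -596*(-1118) = 666328)
W(Z) = ¼ (W(Z) = (Z/Z)/4 = (¼)*1 = ¼)
k = 278784 (k = 528² = 278784)
(1771627 - 6628*281)*(1/(k + W(-2162)) + U) = (1771627 - 6628*281)*(1/(278784 + ¼) + 666328) = (1771627 - 1862468)*(1/(1115137/4) + 666328) = -90841*(4/1115137 + 666328) = -90841*743047006940/1115137 = -67499133157436540/1115137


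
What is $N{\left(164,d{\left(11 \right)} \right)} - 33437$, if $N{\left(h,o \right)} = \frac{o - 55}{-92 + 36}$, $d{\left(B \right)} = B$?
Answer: $- \frac{468107}{14} \approx -33436.0$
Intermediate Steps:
$N{\left(h,o \right)} = \frac{55}{56} - \frac{o}{56}$ ($N{\left(h,o \right)} = \frac{-55 + o}{-56} = \left(-55 + o\right) \left(- \frac{1}{56}\right) = \frac{55}{56} - \frac{o}{56}$)
$N{\left(164,d{\left(11 \right)} \right)} - 33437 = \left(\frac{55}{56} - \frac{11}{56}\right) - 33437 = \frac{11}{14} - 33437 = - \frac{468107}{14}$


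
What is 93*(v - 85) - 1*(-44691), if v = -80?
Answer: 29346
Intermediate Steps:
93*(v - 85) - 1*(-44691) = 93*(-80 - 85) - 1*(-44691) = 93*(-165) + 44691 = -15345 + 44691 = 29346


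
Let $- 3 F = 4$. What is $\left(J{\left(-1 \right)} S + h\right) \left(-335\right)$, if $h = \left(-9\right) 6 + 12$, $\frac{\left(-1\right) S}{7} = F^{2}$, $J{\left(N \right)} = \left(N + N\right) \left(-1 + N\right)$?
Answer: $\frac{276710}{9} \approx 30746.0$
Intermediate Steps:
$F = - \frac{4}{3}$ ($F = \left(- \frac{1}{3}\right) 4 = - \frac{4}{3} \approx -1.3333$)
$J{\left(N \right)} = 2 N \left(-1 + N\right)$
$S = - \frac{112}{9}$ ($S = - 7 \left(- \frac{4}{3}\right)^{2} = \left(-7\right) \frac{16}{9} = - \frac{112}{9} \approx -12.444$)
$h = -42$ ($h = -54 + 12 = -42$)
$\left(J{\left(-1 \right)} S + h\right) \left(-335\right) = \left(2 \left(-1\right) \left(-1 - 1\right) \left(- \frac{112}{9}\right) - 42\right) \left(-335\right) = \left(2 \left(-1\right) \left(-2\right) \left(- \frac{112}{9}\right) - 42\right) \left(-335\right) = \left(4 \left(- \frac{112}{9}\right) - 42\right) \left(-335\right) = \left(- \frac{448}{9} - 42\right) \left(-335\right) = \left(- \frac{826}{9}\right) \left(-335\right) = \frac{276710}{9}$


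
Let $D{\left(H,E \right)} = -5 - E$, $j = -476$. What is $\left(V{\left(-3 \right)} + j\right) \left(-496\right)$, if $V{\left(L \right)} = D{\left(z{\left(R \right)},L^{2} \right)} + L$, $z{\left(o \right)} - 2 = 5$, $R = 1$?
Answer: $244528$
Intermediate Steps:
$z{\left(o \right)} = 7$ ($z{\left(o \right)} = 2 + 5 = 7$)
$V{\left(L \right)} = -5 + L - L^{2}$ ($V{\left(L \right)} = \left(-5 - L^{2}\right) + L = -5 + L - L^{2}$)
$\left(V{\left(-3 \right)} + j\right) \left(-496\right) = \left(\left(-5 - 3 - \left(-3\right)^{2}\right) - 476\right) \left(-496\right) = \left(\left(-5 - 3 - 9\right) - 476\right) \left(-496\right) = \left(-17 - 476\right) \left(-496\right) = \left(-493\right) \left(-496\right) = 244528$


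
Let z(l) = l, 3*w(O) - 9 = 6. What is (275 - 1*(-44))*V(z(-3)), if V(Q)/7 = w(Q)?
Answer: 11165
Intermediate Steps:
w(O) = 5 (w(O) = 3 + (⅓)*6 = 3 + 2 = 5)
V(Q) = 35 (V(Q) = 7*5 = 35)
(275 - 1*(-44))*V(z(-3)) = (275 - 1*(-44))*35 = (275 + 44)*35 = 319*35 = 11165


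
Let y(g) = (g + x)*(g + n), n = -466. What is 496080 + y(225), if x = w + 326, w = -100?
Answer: 387389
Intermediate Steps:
x = 226 (x = -100 + 326 = 226)
y(g) = (-466 + g)*(226 + g) (y(g) = (g + 226)*(g - 466) = (226 + g)*(-466 + g) = (-466 + g)*(226 + g))
496080 + y(225) = 496080 + (-105316 + 225**2 - 240*225) = 496080 + (-105316 + 50625 - 54000) = 496080 - 108691 = 387389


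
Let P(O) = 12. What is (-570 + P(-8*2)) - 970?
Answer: -1528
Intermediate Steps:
(-570 + P(-8*2)) - 970 = (-570 + 12) - 970 = -558 - 970 = -1528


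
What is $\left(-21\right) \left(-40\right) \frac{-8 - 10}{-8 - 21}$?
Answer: $\frac{15120}{29} \approx 521.38$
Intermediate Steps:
$\left(-21\right) \left(-40\right) \frac{-8 - 10}{-8 - 21} = 840 \left(- \frac{18}{-29}\right) = 840 \left(\left(-18\right) \left(- \frac{1}{29}\right)\right) = 840 \cdot \frac{18}{29} = \frac{15120}{29}$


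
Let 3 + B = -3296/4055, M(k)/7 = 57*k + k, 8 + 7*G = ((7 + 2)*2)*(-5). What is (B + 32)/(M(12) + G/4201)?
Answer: 480170099/82994731190 ≈ 0.0057855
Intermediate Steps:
G = -14 (G = -8/7 + (((7 + 2)*2)*(-5))/7 = -8/7 + ((9*2)*(-5))/7 = -8/7 + (18*(-5))/7 = -8/7 + (⅐)*(-90) = -8/7 - 90/7 = -14)
M(k) = 406*k (M(k) = 7*(57*k + k) = 7*(58*k) = 406*k)
B = -15461/4055 (B = -3 - 3296/4055 = -15461/4055 ≈ -3.8128)
(B + 32)/(M(12) + G/4201) = (-15461/4055 + 32)/(406*12 - 14/4201) = 114299/(4055*(4872 - 14*1/4201)) = 114299/(4055*(4872 - 14/4201)) = 114299/(4055*(20467258/4201)) = (114299/4055)*(4201/20467258) = 480170099/82994731190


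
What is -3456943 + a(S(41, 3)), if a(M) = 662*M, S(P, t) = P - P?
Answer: -3456943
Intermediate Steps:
S(P, t) = 0
-3456943 + a(S(41, 3)) = -3456943 + 662*0 = -3456943 + 0 = -3456943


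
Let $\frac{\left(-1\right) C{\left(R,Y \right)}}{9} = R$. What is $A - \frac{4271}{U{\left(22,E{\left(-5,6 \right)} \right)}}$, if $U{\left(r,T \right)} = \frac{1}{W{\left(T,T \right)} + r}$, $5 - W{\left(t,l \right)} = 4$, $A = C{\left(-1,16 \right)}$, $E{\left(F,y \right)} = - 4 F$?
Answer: $-98224$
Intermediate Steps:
$C{\left(R,Y \right)} = - 9 R$
$A = 9$ ($A = \left(-9\right) \left(-1\right) = 9$)
$W{\left(t,l \right)} = 1$ ($W{\left(t,l \right)} = 5 - 4 = 1$)
$U{\left(r,T \right)} = \frac{1}{1 + r}$
$A - \frac{4271}{U{\left(22,E{\left(-5,6 \right)} \right)}} = 9 - \frac{4271}{\frac{1}{1 + 22}} = 9 - \frac{4271}{\frac{1}{23}} = 9 - 4271 \frac{1}{\frac{1}{23}} = 9 - 4271 \cdot 23 = 9 - 98233 = -98224$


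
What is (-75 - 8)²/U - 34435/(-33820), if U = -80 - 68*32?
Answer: -7765031/3814896 ≈ -2.0354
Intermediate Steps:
U = -2256 (U = -80 - 2176 = -2256)
(-75 - 8)²/U - 34435/(-33820) = (-75 - 8)²/(-2256) - 34435/(-33820) = (-83)²*(-1/2256) - 34435*(-1/33820) = 6889*(-1/2256) + 6887/6764 = -6889/2256 + 6887/6764 = -7765031/3814896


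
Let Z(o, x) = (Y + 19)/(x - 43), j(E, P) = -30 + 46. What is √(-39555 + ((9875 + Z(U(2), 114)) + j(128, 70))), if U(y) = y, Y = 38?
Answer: I*√149532177/71 ≈ 172.23*I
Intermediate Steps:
j(E, P) = 16
Z(o, x) = 57/(-43 + x) (Z(o, x) = (38 + 19)/(x - 43) = 57/(-43 + x))
√(-39555 + ((9875 + Z(U(2), 114)) + j(128, 70))) = √(-39555 + ((9875 + 57/(-43 + 114)) + 16)) = √(-39555 + ((9875 + 57/71) + 16)) = √(-39555 + (701182/71 + 16)) = √(-39555 + 702318/71) = √(-2106087/71) = I*√149532177/71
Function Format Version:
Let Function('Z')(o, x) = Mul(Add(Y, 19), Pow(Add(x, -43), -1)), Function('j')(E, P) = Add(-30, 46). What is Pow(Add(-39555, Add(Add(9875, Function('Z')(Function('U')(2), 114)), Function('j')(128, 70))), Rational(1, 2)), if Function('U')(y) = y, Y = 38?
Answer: Mul(Rational(1, 71), I, Pow(149532177, Rational(1, 2))) ≈ Mul(172.23, I)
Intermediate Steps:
Function('j')(E, P) = 16
Function('Z')(o, x) = Mul(57, Pow(Add(-43, x), -1)) (Function('Z')(o, x) = Mul(Add(38, 19), Pow(Add(x, -43), -1)) = Mul(57, Pow(Add(-43, x), -1)))
Pow(Add(-39555, Add(Add(9875, Function('Z')(Function('U')(2), 114)), Function('j')(128, 70))), Rational(1, 2)) = Pow(Add(-39555, Add(Add(9875, Mul(57, Pow(Add(-43, 114), -1))), 16)), Rational(1, 2)) = Pow(Add(-39555, Add(Add(9875, Mul(57, Pow(71, -1))), 16)), Rational(1, 2)) = Pow(Add(-39555, Add(Add(9875, Mul(57, Rational(1, 71))), 16)), Rational(1, 2)) = Pow(Add(-39555, Add(Add(9875, Rational(57, 71)), 16)), Rational(1, 2)) = Pow(Add(-39555, Add(Rational(701182, 71), 16)), Rational(1, 2)) = Pow(Add(-39555, Rational(702318, 71)), Rational(1, 2)) = Pow(Rational(-2106087, 71), Rational(1, 2)) = Mul(Rational(1, 71), I, Pow(149532177, Rational(1, 2)))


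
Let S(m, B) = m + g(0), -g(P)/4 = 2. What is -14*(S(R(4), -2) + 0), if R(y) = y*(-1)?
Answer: 168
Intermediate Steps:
g(P) = -8 (g(P) = -4*2 = -8)
R(y) = -y
S(m, B) = -8 + m (S(m, B) = m - 8 = -8 + m)
-14*(S(R(4), -2) + 0) = -14*((-8 - 1*4) + 0) = -14*((-8 - 4) + 0) = -14*(-12 + 0) = -14*(-12) = 168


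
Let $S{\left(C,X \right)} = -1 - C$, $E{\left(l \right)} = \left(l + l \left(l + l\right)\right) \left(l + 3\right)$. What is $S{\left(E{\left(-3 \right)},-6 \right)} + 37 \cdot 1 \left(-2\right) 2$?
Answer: $-149$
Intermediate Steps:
$E{\left(l \right)} = \left(3 + l\right) \left(l + 2 l^{2}\right)$ ($E{\left(l \right)} = \left(l + l 2 l\right) \left(3 + l\right) = \left(l + 2 l^{2}\right) \left(3 + l\right) = \left(3 + l\right) \left(l + 2 l^{2}\right)$)
$S{\left(E{\left(-3 \right)},-6 \right)} + 37 \cdot 1 \left(-2\right) 2 = \left(-1 - - 3 \left(3 + 2 \left(-3\right)^{2} + 7 \left(-3\right)\right)\right) + 37 \cdot 1 \left(-2\right) 2 = \left(-1 - - 3 \left(3 + 2 \cdot 9 - 21\right)\right) + 37 \left(\left(-2\right) 2\right) = \left(-1 - - 3 \left(3 + 18 - 21\right)\right) + 37 \left(-4\right) = \left(-1 - \left(-3\right) 0\right) - 148 = \left(-1 - 0\right) - 148 = \left(-1 + 0\right) - 148 = -1 - 148 = -149$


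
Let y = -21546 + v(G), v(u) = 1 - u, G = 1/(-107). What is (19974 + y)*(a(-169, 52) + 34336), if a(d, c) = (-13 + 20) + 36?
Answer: -5778972384/107 ≈ -5.4009e+7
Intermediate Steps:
G = -1/107 ≈ -0.0093458
a(d, c) = 43 (a(d, c) = 7 + 36 = 43)
y = -2305314/107 (y = -21546 + (1 - 1*(-1/107)) = -21546 + (1 + 1/107) = -21546 + 108/107 = -2305314/107 ≈ -21545.)
(19974 + y)*(a(-169, 52) + 34336) = (19974 - 2305314/107)*(43 + 34336) = -168096/107*34379 = -5778972384/107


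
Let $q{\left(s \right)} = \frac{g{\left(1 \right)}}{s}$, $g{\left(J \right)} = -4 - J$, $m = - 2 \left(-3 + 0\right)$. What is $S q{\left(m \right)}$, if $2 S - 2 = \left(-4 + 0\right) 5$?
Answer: $\frac{15}{2} \approx 7.5$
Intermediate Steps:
$m = 6$ ($m = \left(-2\right) \left(-3\right) = 6$)
$S = -9$ ($S = 1 + \frac{\left(-4 + 0\right) 5}{2} = 1 + \frac{\left(-4\right) 5}{2} = 1 + \frac{1}{2} \left(-20\right) = 1 - 10 = -9$)
$q{\left(s \right)} = - \frac{5}{s}$ ($q{\left(s \right)} = \frac{-4 - 1}{s} = - \frac{5}{s}$)
$S q{\left(m \right)} = - 9 \left(- \frac{5}{6}\right) = - 9 \left(\left(-5\right) \frac{1}{6}\right) = \left(-9\right) \left(- \frac{5}{6}\right) = \frac{15}{2}$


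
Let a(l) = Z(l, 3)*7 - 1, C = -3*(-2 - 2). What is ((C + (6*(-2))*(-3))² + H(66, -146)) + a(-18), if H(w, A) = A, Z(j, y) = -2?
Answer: 2143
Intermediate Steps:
C = 12 (C = -3*(-4) = 12)
a(l) = -15 (a(l) = -2*7 - 1 = -14 - 1 = -15)
((C + (6*(-2))*(-3))² + H(66, -146)) + a(-18) = ((12 + (6*(-2))*(-3))² - 146) - 15 = ((12 - 12*(-3))² - 146) - 15 = ((12 + 36)² - 146) - 15 = (48² - 146) - 15 = (2304 - 146) - 15 = 2158 - 15 = 2143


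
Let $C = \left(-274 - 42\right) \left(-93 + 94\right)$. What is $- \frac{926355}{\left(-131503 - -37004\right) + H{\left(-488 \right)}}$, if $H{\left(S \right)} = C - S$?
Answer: $\frac{926355}{94327} \approx 9.8207$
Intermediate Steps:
$C = -316$ ($C = \left(-316\right) 1 = -316$)
$H{\left(S \right)} = -316 - S$
$- \frac{926355}{\left(-131503 - -37004\right) + H{\left(-488 \right)}} = - \frac{926355}{\left(-131503 - -37004\right) - -172} = - \frac{926355}{\left(-131503 + \left(-116 + 37120\right)\right) + \left(-316 + 488\right)} = - \frac{926355}{\left(-131503 + 37004\right) + 172} = - \frac{926355}{-94499 + 172} = - \frac{926355}{-94327} = \left(-926355\right) \left(- \frac{1}{94327}\right) = \frac{926355}{94327}$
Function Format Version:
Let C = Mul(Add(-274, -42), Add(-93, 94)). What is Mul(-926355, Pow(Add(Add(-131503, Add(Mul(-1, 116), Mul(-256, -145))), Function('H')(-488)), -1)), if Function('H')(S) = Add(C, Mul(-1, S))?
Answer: Rational(926355, 94327) ≈ 9.8207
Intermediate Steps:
C = -316 (C = Mul(-316, 1) = -316)
Function('H')(S) = Add(-316, Mul(-1, S))
Mul(-926355, Pow(Add(Add(-131503, Add(Mul(-1, 116), Mul(-256, -145))), Function('H')(-488)), -1)) = Mul(-926355, Pow(Add(Add(-131503, Add(Mul(-1, 116), Mul(-256, -145))), Add(-316, Mul(-1, -488))), -1)) = Mul(-926355, Pow(Add(Add(-131503, Add(-116, 37120)), Add(-316, 488)), -1)) = Mul(-926355, Pow(Add(Add(-131503, 37004), 172), -1)) = Mul(-926355, Pow(Add(-94499, 172), -1)) = Mul(-926355, Pow(-94327, -1)) = Mul(-926355, Rational(-1, 94327)) = Rational(926355, 94327)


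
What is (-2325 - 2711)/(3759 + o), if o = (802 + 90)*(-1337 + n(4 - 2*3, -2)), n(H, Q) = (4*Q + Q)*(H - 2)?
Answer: 5036/1153165 ≈ 0.0043671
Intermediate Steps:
n(H, Q) = 5*Q*(-2 + H) (n(H, Q) = (5*Q)*(-2 + H) = 5*Q*(-2 + H))
o = -1156924 (o = (802 + 90)*(-1337 + 5*(-2)*(-2 + (4 - 2*3))) = 892*(-1337 + 5*(-2)*(-2 + (4 - 6))) = 892*(-1337 + 5*(-2)*(-2 - 2)) = 892*(-1337 + 5*(-2)*(-4)) = 892*(-1337 + 40) = 892*(-1297) = -1156924)
(-2325 - 2711)/(3759 + o) = (-2325 - 2711)/(3759 - 1156924) = -5036/(-1153165) = -5036*(-1/1153165) = 5036/1153165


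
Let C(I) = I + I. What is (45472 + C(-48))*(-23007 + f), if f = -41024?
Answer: -2905470656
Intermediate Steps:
C(I) = 2*I
(45472 + C(-48))*(-23007 + f) = (45472 + 2*(-48))*(-23007 - 41024) = (45472 - 96)*(-64031) = 45376*(-64031) = -2905470656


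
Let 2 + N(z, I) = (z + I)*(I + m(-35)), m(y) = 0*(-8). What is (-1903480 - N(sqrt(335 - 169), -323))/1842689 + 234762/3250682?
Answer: -3047074359678/2994997981949 + 323*sqrt(166)/1842689 ≈ -1.0151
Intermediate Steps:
m(y) = 0
N(z, I) = -2 + I*(I + z) (N(z, I) = -2 + (z + I)*(I + 0) = -2 + (I + z)*I = -2 + I*(I + z))
(-1903480 - N(sqrt(335 - 169), -323))/1842689 + 234762/3250682 = (-1903480 - (-2 + (-323)**2 - 323*sqrt(335 - 169)))/1842689 + 234762/3250682 = (-1903480 - (-2 + 104329 - 323*sqrt(166)))*(1/1842689) + 234762*(1/3250682) = (-1903480 - (104327 - 323*sqrt(166)))*(1/1842689) + 117381/1625341 = (-1903480 + (-104327 + 323*sqrt(166)))*(1/1842689) + 117381/1625341 = (-2007807 + 323*sqrt(166))*(1/1842689) + 117381/1625341 = (-2007807/1842689 + 323*sqrt(166)/1842689) + 117381/1625341 = -3047074359678/2994997981949 + 323*sqrt(166)/1842689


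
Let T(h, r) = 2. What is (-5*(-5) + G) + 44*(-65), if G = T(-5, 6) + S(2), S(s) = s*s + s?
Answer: -2827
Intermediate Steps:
S(s) = s + s**2 (S(s) = s**2 + s = s + s**2)
G = 8 (G = 2 + 2*(1 + 2) = 2 + 2*3 = 2 + 6 = 8)
(-5*(-5) + G) + 44*(-65) = (-5*(-5) + 8) + 44*(-65) = (25 + 8) - 2860 = 33 - 2860 = -2827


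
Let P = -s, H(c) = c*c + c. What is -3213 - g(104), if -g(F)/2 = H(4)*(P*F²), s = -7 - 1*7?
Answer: 6053747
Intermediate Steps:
H(c) = c + c² (H(c) = c² + c = c + c²)
s = -14 (s = -7 - 7 = -14)
P = 14 (P = -1*(-14) = 14)
g(F) = -560*F² (g(F) = -2*4*(1 + 4)*14*F² = -2*4*5*14*F² = -40*14*F² = -560*F²)
-3213 - g(104) = -3213 - (-560)*104² = -3213 - (-560)*10816 = -3213 - 1*(-6056960) = -3213 + 6056960 = 6053747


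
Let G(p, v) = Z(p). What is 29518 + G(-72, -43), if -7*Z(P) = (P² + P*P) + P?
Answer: 196330/7 ≈ 28047.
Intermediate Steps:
Z(P) = -2*P²/7 - P/7 (Z(P) = -((P² + P*P) + P)/7 = -((P² + P²) + P)/7 = -(2*P² + P)/7 = -(P + 2*P²)/7 = -2*P²/7 - P/7)
G(p, v) = -p*(1 + 2*p)/7
29518 + G(-72, -43) = 29518 - ⅐*(-72)*(1 + 2*(-72)) = 29518 - ⅐*(-72)*(1 - 144) = 29518 - ⅐*(-72)*(-143) = 29518 - 10296/7 = 196330/7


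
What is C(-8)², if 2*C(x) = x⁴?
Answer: 4194304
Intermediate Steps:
C(x) = x⁴/2
C(-8)² = ((½)*(-8)⁴)² = ((½)*4096)² = 2048² = 4194304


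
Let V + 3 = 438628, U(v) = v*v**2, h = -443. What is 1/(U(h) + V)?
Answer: -1/86499682 ≈ -1.1561e-8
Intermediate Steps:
U(v) = v**3
V = 438625 (V = -3 + 438628 = 438625)
1/(U(h) + V) = 1/((-443)**3 + 438625) = 1/(-86938307 + 438625) = 1/(-86499682) = -1/86499682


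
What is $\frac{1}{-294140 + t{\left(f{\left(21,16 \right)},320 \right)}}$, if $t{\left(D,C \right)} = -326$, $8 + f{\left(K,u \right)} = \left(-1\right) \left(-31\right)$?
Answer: $- \frac{1}{294466} \approx -3.396 \cdot 10^{-6}$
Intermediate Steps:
$f{\left(K,u \right)} = 23$ ($f{\left(K,u \right)} = -8 - -31 = -8 + 31 = 23$)
$\frac{1}{-294140 + t{\left(f{\left(21,16 \right)},320 \right)}} = \frac{1}{-294140 - 326} = \frac{1}{-294466} = - \frac{1}{294466}$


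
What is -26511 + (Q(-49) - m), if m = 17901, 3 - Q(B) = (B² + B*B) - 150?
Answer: -49061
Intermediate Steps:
Q(B) = 153 - 2*B² (Q(B) = 3 - ((B² + B*B) - 150) = 3 - ((B² + B²) - 150) = 3 - (2*B² - 150) = 3 - (-150 + 2*B²) = 3 + (150 - 2*B²) = 153 - 2*B²)
-26511 + (Q(-49) - m) = -26511 + ((153 - 2*(-49)²) - 1*17901) = -26511 + ((153 - 2*2401) - 17901) = -26511 + ((153 - 4802) - 17901) = -26511 + (-4649 - 17901) = -26511 - 22550 = -49061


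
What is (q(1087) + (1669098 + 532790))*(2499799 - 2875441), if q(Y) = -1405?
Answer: -826593835086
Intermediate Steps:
(q(1087) + (1669098 + 532790))*(2499799 - 2875441) = (-1405 + (1669098 + 532790))*(2499799 - 2875441) = (-1405 + 2201888)*(-375642) = 2200483*(-375642) = -826593835086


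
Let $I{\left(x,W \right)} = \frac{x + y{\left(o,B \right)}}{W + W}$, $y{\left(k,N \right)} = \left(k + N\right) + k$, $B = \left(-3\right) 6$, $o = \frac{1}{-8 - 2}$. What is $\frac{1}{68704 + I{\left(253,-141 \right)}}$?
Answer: $\frac{705}{48435733} \approx 1.4555 \cdot 10^{-5}$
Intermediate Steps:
$o = - \frac{1}{10}$ ($o = \frac{1}{-10} = - \frac{1}{10} \approx -0.1$)
$B = -18$
$y{\left(k,N \right)} = N + 2 k$ ($y{\left(k,N \right)} = \left(N + k\right) + k = N + 2 k$)
$I{\left(x,W \right)} = \frac{- \frac{91}{5} + x}{2 W}$ ($I{\left(x,W \right)} = \frac{x + \left(-18 + 2 \left(- \frac{1}{10}\right)\right)}{W + W} = \frac{x - \frac{91}{5}}{2 W} = \left(x - \frac{91}{5}\right) \frac{1}{2 W} = \left(- \frac{91}{5} + x\right) \frac{1}{2 W} = \frac{- \frac{91}{5} + x}{2 W}$)
$\frac{1}{68704 + I{\left(253,-141 \right)}} = \frac{1}{68704 + \frac{-91 + 5 \cdot 253}{10 \left(-141\right)}} = \frac{1}{68704 + \frac{1}{10} \left(- \frac{1}{141}\right) \left(-91 + 1265\right)} = \frac{1}{68704 + \frac{1}{10} \left(- \frac{1}{141}\right) 1174} = \frac{1}{68704 - \frac{587}{705}} = \frac{1}{\frac{48435733}{705}} = \frac{705}{48435733}$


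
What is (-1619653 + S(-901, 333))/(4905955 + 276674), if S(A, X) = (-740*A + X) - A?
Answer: -951679/5182629 ≈ -0.18363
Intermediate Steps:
S(A, X) = X - 741*A (S(A, X) = (X - 740*A) - A = X - 741*A)
(-1619653 + S(-901, 333))/(4905955 + 276674) = (-1619653 + (333 - 741*(-901)))/(4905955 + 276674) = (-1619653 + (333 + 667641))/5182629 = (-1619653 + 667974)*(1/5182629) = -951679*1/5182629 = -951679/5182629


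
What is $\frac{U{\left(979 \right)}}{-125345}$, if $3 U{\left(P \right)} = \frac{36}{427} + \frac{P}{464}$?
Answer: $- \frac{434737}{74503062480} \approx -5.8352 \cdot 10^{-6}$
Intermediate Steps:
$U{\left(P \right)} = \frac{12}{427} + \frac{P}{1392}$ ($U{\left(P \right)} = \frac{\frac{36}{427} + \frac{P}{464}}{3} = \frac{12}{427} + \frac{P}{1392}$)
$\frac{U{\left(979 \right)}}{-125345} = \frac{\frac{12}{427} + \frac{1}{1392} \cdot 979}{-125345} = \left(\frac{12}{427} + \frac{979}{1392}\right) \left(- \frac{1}{125345}\right) = \frac{434737}{594384} \left(- \frac{1}{125345}\right) = - \frac{434737}{74503062480}$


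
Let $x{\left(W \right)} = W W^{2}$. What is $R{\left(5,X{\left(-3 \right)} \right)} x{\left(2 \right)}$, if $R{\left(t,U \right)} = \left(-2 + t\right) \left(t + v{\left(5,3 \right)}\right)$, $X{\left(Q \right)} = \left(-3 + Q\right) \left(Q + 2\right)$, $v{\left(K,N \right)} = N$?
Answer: $192$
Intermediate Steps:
$X{\left(Q \right)} = \left(-3 + Q\right) \left(2 + Q\right)$
$R{\left(t,U \right)} = \left(-2 + t\right) \left(3 + t\right)$ ($R{\left(t,U \right)} = \left(-2 + t\right) \left(t + 3\right) = \left(-2 + t\right) \left(3 + t\right)$)
$x{\left(W \right)} = W^{3}$
$R{\left(5,X{\left(-3 \right)} \right)} x{\left(2 \right)} = \left(-6 + 5 + 5^{2}\right) 2^{3} = \left(-6 + 5 + 25\right) 8 = 24 \cdot 8 = 192$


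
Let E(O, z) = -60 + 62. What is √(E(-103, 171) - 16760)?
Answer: 21*I*√38 ≈ 129.45*I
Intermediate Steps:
E(O, z) = 2
√(E(-103, 171) - 16760) = √(2 - 16760) = √(-16758) = 21*I*√38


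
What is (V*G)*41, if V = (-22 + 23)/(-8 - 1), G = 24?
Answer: -328/3 ≈ -109.33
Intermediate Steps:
V = -⅑ (V = 1/(-9) = 1*(-⅑) = -⅑ ≈ -0.11111)
(V*G)*41 = -⅑*24*41 = -8/3*41 = -328/3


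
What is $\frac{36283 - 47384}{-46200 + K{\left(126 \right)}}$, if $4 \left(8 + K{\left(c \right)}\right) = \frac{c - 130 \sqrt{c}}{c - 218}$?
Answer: $\frac{3473346686728}{14457939983975} + \frac{79660776 \sqrt{14}}{14457939983975} \approx 0.24026$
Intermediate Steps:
$K{\left(c \right)} = -8 + \frac{c - 130 \sqrt{c}}{4 \left(-218 + c\right)}$ ($K{\left(c \right)} = -8 + \frac{\left(c - 130 \sqrt{c}\right) \frac{1}{c - 218}}{4} = -8 + \frac{\left(c - 130 \sqrt{c}\right) \frac{1}{-218 + c}}{4} = -8 + \frac{\frac{1}{-218 + c} \left(c - 130 \sqrt{c}\right)}{4} = -8 + \frac{c - 130 \sqrt{c}}{4 \left(-218 + c\right)}$)
$\frac{36283 - 47384}{-46200 + K{\left(126 \right)}} = \frac{36283 - 47384}{-46200 + \frac{6976 - 130 \sqrt{126} - 3906}{4 \left(-218 + 126\right)}} = - \frac{11101}{-46200 + \frac{6976 - 130 \cdot 3 \sqrt{14} - 3906}{4 \left(-92\right)}} = - \frac{11101}{-46200 + \frac{1}{4} \left(- \frac{1}{92}\right) \left(6976 - 390 \sqrt{14} - 3906\right)} = - \frac{11101}{-46200 + \frac{1}{4} \left(- \frac{1}{92}\right) \left(3070 - 390 \sqrt{14}\right)} = - \frac{11101}{-46200 - \left(\frac{1535}{184} - \frac{195 \sqrt{14}}{184}\right)} = - \frac{11101}{- \frac{8502335}{184} + \frac{195 \sqrt{14}}{184}}$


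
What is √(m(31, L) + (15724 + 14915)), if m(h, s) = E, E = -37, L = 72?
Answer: √30602 ≈ 174.93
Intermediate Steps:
m(h, s) = -37
√(m(31, L) + (15724 + 14915)) = √(-37 + (15724 + 14915)) = √(-37 + 30639) = √30602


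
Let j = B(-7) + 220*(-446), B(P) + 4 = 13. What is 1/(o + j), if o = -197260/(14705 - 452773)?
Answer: -109517/10744773072 ≈ -1.0193e-5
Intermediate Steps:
B(P) = 9 (B(P) = -4 + 13 = 9)
j = -98111 (j = 9 + 220*(-446) = 9 - 98120 = -98111)
o = 49315/109517 (o = -197260/(-438068) = -197260*(-1/438068) = 49315/109517 ≈ 0.45030)
1/(o + j) = 1/(49315/109517 - 98111) = 1/(-10744773072/109517) = -109517/10744773072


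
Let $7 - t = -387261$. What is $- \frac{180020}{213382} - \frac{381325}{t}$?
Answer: $- \frac{10791705465}{5902572884} \approx -1.8283$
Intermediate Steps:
$t = 387268$ ($t = 7 - -387261 = 7 + 387261 = 387268$)
$- \frac{180020}{213382} - \frac{381325}{t} = - \frac{180020}{213382} - \frac{381325}{387268} = \left(-180020\right) \frac{1}{213382} - \frac{54475}{55324} = - \frac{90010}{106691} - \frac{54475}{55324} = - \frac{10791705465}{5902572884}$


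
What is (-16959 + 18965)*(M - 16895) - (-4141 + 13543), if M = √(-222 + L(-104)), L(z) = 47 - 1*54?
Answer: -33900772 + 2006*I*√229 ≈ -3.3901e+7 + 30356.0*I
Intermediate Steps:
L(z) = -7 (L(z) = 47 - 54 = -7)
M = I*√229 (M = √(-222 - 7) = √(-229) = I*√229 ≈ 15.133*I)
(-16959 + 18965)*(M - 16895) - (-4141 + 13543) = (-16959 + 18965)*(I*√229 - 16895) - (-4141 + 13543) = 2006*(-16895 + I*√229) - 1*9402 = (-33891370 + 2006*I*√229) - 9402 = -33900772 + 2006*I*√229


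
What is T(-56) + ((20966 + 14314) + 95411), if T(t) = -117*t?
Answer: 137243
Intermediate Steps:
T(-56) + ((20966 + 14314) + 95411) = -117*(-56) + ((20966 + 14314) + 95411) = 6552 + (35280 + 95411) = 6552 + 130691 = 137243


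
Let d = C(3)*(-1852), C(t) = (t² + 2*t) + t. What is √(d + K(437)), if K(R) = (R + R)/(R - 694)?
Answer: I*√2202034082/257 ≈ 182.59*I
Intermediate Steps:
K(R) = 2*R/(-694 + R) (K(R) = (2*R)/(-694 + R) = 2*R/(-694 + R))
C(t) = t² + 3*t
d = -33336 (d = (3*(3 + 3))*(-1852) = (3*6)*(-1852) = 18*(-1852) = -33336)
√(d + K(437)) = √(-33336 + 2*437/(-694 + 437)) = √(-33336 + 2*437/(-257)) = √(-33336 + 2*437*(-1/257)) = √(-33336 - 874/257) = √(-8568226/257) = I*√2202034082/257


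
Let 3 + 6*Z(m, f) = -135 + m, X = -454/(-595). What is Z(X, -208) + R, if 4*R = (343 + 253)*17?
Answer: 4480577/1785 ≈ 2510.1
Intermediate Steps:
X = 454/595 (X = -454*(-1/595) = 454/595 ≈ 0.76303)
Z(m, f) = -23 + m/6 (Z(m, f) = -1/2 + (-135 + m)/6 = -1/2 + (-45/2 + m/6) = -23 + m/6)
R = 2533 (R = ((343 + 253)*17)/4 = (596*17)/4 = (1/4)*10132 = 2533)
Z(X, -208) + R = (-23 + (1/6)*(454/595)) + 2533 = (-23 + 227/1785) + 2533 = -40828/1785 + 2533 = 4480577/1785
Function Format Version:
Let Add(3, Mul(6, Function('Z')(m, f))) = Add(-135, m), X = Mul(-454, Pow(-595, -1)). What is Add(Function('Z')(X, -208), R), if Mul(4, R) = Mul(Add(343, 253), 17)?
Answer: Rational(4480577, 1785) ≈ 2510.1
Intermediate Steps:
X = Rational(454, 595) (X = Mul(-454, Rational(-1, 595)) = Rational(454, 595) ≈ 0.76303)
Function('Z')(m, f) = Add(-23, Mul(Rational(1, 6), m)) (Function('Z')(m, f) = Add(Rational(-1, 2), Mul(Rational(1, 6), Add(-135, m))) = Add(Rational(-1, 2), Add(Rational(-45, 2), Mul(Rational(1, 6), m))) = Add(-23, Mul(Rational(1, 6), m)))
R = 2533 (R = Mul(Rational(1, 4), Mul(Add(343, 253), 17)) = Mul(Rational(1, 4), Mul(596, 17)) = Mul(Rational(1, 4), 10132) = 2533)
Add(Function('Z')(X, -208), R) = Add(Add(-23, Mul(Rational(1, 6), Rational(454, 595))), 2533) = Add(Add(-23, Rational(227, 1785)), 2533) = Add(Rational(-40828, 1785), 2533) = Rational(4480577, 1785)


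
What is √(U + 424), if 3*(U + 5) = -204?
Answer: 3*√39 ≈ 18.735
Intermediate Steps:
U = -73 (U = -5 + (⅓)*(-204) = -5 - 68 = -73)
√(U + 424) = √(-73 + 424) = √351 = 3*√39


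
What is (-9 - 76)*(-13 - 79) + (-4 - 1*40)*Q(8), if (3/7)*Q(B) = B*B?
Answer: 3748/3 ≈ 1249.3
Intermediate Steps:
Q(B) = 7*B²/3 (Q(B) = 7*(B*B)/3 = 7*B²/3)
(-9 - 76)*(-13 - 79) + (-4 - 1*40)*Q(8) = (-9 - 76)*(-13 - 79) + (-4 - 1*40)*((7/3)*8²) = -85*(-92) + (-4 - 40)*((7/3)*64) = 7820 - 44*448/3 = 7820 - 19712/3 = 3748/3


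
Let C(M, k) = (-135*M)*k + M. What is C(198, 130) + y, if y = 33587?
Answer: -3441115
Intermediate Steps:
C(M, k) = M - 135*M*k (C(M, k) = -135*M*k + M = M - 135*M*k)
C(198, 130) + y = 198*(1 - 135*130) + 33587 = 198*(1 - 17550) + 33587 = 198*(-17549) + 33587 = -3474702 + 33587 = -3441115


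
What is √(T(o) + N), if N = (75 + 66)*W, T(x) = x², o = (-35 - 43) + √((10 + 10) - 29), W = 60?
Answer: 3*√(1615 - 52*I) ≈ 120.58 - 1.9407*I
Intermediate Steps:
o = -78 + 3*I (o = -78 + √(20 - 29) = -78 + √(-9) = -78 + 3*I ≈ -78.0 + 3.0*I)
N = 8460 (N = (75 + 66)*60 = 141*60 = 8460)
√(T(o) + N) = √((-78 + 3*I)² + 8460) = √(8460 + (-78 + 3*I)²)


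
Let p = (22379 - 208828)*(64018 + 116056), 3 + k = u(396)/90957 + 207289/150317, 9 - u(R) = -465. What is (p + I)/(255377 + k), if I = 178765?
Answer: -51004732670854483901/387954461790093 ≈ -1.3147e+5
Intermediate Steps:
u(R) = 474 (u(R) = 9 - 1*(-465) = 9 + 465 = 474)
k = -7363838092/4557461123 (k = -3 + (474/90957 + 207289/150317) = -3 + (474*(1/90957) + 207289*(1/150317)) = -3 + (158/30319 + 207289/150317) = -3 + 6308545277/4557461123 = -7363838092/4557461123 ≈ -1.6158)
p = -33574617226 (p = -186449*180074 = -33574617226)
(p + I)/(255377 + k) = (-33574617226 + 178765)/(255377 - 7363838092/4557461123) = -33574438461/1163863385370279/4557461123 = -33574438461*4557461123/1163863385370279 = -51004732670854483901/387954461790093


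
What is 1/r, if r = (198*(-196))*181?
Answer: -1/7024248 ≈ -1.4236e-7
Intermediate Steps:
r = -7024248 (r = -38808*181 = -7024248)
1/r = 1/(-7024248) = -1/7024248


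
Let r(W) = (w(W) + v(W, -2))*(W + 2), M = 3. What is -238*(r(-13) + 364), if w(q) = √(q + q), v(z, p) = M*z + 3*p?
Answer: -204442 + 2618*I*√26 ≈ -2.0444e+5 + 13349.0*I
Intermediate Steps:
v(z, p) = 3*p + 3*z (v(z, p) = 3*z + 3*p = 3*p + 3*z)
w(q) = √2*√q (w(q) = √(2*q) = √2*√q)
r(W) = (2 + W)*(-6 + 3*W + √2*√W) (r(W) = (√2*√W + (3*(-2) + 3*W))*(W + 2) = (√2*√W + (-6 + 3*W))*(2 + W) = (-6 + 3*W + √2*√W)*(2 + W) = (2 + W)*(-6 + 3*W + √2*√W))
-238*(r(-13) + 364) = -238*((-12 + 3*(-13)² + √2*(-13)^(3/2) + 2*√2*√(-13)) + 364) = -238*((-12 + 3*169 + √2*(-13*I*√13) + 2*√2*(I*√13)) + 364) = -238*((-12 + 507 - 13*I*√26 + 2*I*√26) + 364) = -238*((495 - 11*I*√26) + 364) = -238*(859 - 11*I*√26) = -204442 + 2618*I*√26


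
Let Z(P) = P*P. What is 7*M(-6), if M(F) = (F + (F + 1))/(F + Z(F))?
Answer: -77/30 ≈ -2.5667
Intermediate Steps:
Z(P) = P²
M(F) = (1 + 2*F)/(F + F²) (M(F) = (F + (F + 1))/(F + F²) = (F + (1 + F))/(F + F²) = (1 + 2*F)/(F + F²))
7*M(-6) = 7*((1 + 2*(-6))/((-6)*(1 - 6))) = 7*(-⅙*(1 - 12)/(-5)) = 7*(-⅙*(-⅕)*(-11)) = 7*(-11/30) = -77/30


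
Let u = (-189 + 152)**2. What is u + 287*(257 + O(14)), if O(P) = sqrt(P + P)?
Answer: 75128 + 574*sqrt(7) ≈ 76647.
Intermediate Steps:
O(P) = sqrt(2)*sqrt(P) (O(P) = sqrt(2*P) = sqrt(2)*sqrt(P))
u = 1369 (u = (-37)**2 = 1369)
u + 287*(257 + O(14)) = 1369 + 287*(257 + sqrt(2)*sqrt(14)) = 1369 + 287*(257 + 2*sqrt(7)) = 1369 + (73759 + 574*sqrt(7)) = 75128 + 574*sqrt(7)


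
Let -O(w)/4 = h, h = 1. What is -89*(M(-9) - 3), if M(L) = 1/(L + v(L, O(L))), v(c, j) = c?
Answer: 4895/18 ≈ 271.94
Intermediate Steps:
O(w) = -4 (O(w) = -4*1 = -4)
M(L) = 1/(2*L) (M(L) = 1/(L + L) = 1/(2*L))
-89*(M(-9) - 3) = -89*((½)/(-9) - 3) = -89*((½)*(-⅑) - 3) = -89*(-1/18 - 3) = -89*(-55/18) = 4895/18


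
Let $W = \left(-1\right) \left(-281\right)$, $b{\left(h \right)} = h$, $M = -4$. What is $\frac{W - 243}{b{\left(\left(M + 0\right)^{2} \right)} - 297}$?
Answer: $- \frac{38}{281} \approx -0.13523$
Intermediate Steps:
$W = 281$
$\frac{W - 243}{b{\left(\left(M + 0\right)^{2} \right)} - 297} = \frac{281 - 243}{\left(-4 + 0\right)^{2} - 297} = \frac{38}{\left(-4\right)^{2} - 297} = \frac{38}{16 - 297} = \frac{38}{-281} = 38 \left(- \frac{1}{281}\right) = - \frac{38}{281}$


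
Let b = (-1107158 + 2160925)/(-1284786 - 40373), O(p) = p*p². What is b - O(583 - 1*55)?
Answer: -17732790175285/120469 ≈ -1.4720e+8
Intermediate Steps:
O(p) = p³
b = -95797/120469 (b = 1053767/(-1325159) = 1053767*(-1/1325159) = -95797/120469 ≈ -0.79520)
b - O(583 - 1*55) = -95797/120469 - (583 - 1*55)³ = -95797/120469 - (583 - 55)³ = -95797/120469 - 1*528³ = -95797/120469 - 1*147197952 = -95797/120469 - 147197952 = -17732790175285/120469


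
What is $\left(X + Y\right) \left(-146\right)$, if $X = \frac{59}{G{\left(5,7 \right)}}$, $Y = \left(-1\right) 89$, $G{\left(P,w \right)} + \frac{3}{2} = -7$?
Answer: $\frac{238126}{17} \approx 14007.0$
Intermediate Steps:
$G{\left(P,w \right)} = - \frac{17}{2}$ ($G{\left(P,w \right)} = - \frac{3}{2} - 7 = - \frac{17}{2}$)
$Y = -89$
$X = - \frac{118}{17}$ ($X = \frac{59}{- \frac{17}{2}} = 59 \left(- \frac{2}{17}\right) = - \frac{118}{17} \approx -6.9412$)
$\left(X + Y\right) \left(-146\right) = \left(- \frac{118}{17} - 89\right) \left(-146\right) = \left(- \frac{1631}{17}\right) \left(-146\right) = \frac{238126}{17}$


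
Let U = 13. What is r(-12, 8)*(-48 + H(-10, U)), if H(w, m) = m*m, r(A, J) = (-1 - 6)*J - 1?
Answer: -6897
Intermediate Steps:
r(A, J) = -1 - 7*J (r(A, J) = -7*J - 1 = -1 - 7*J)
H(w, m) = m**2
r(-12, 8)*(-48 + H(-10, U)) = (-1 - 7*8)*(-48 + 13**2) = (-1 - 56)*(-48 + 169) = -57*121 = -6897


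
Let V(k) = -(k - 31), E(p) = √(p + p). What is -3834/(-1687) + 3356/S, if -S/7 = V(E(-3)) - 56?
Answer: 22639154/1064497 - 3356*I*√6/4417 ≈ 21.267 - 1.8611*I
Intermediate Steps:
E(p) = √2*√p (E(p) = √(2*p) = √2*√p)
V(k) = 31 - k (V(k) = -(-31 + k) = 31 - k)
S = 175 + 7*I*√6 (S = -7*((31 - √2*√(-3)) - 56) = -7*((31 - √2*I*√3) - 56) = -7*((31 - I*√6) - 56) = -7*(-25 - I*√6) = 175 + 7*I*√6 ≈ 175.0 + 17.146*I)
-3834/(-1687) + 3356/S = -3834/(-1687) + 3356/(175 + 7*I*√6) = -3834*(-1/1687) + 3356/(175 + 7*I*√6) = 3834/1687 + 3356/(175 + 7*I*√6)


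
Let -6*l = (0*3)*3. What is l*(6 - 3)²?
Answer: 0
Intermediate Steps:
l = 0 (l = -0*3*3/6 = -0*3 = -⅙*0 = 0)
l*(6 - 3)² = 0*(6 - 3)² = 0*3² = 0*9 = 0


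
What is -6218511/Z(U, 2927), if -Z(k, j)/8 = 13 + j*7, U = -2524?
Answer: 2072837/54672 ≈ 37.914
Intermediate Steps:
Z(k, j) = -104 - 56*j (Z(k, j) = -8*(13 + j*7) = -8*(13 + 7*j) = -104 - 56*j)
-6218511/Z(U, 2927) = -6218511/(-104 - 56*2927) = -6218511/(-104 - 163912) = -6218511/(-164016) = -6218511*(-1/164016) = 2072837/54672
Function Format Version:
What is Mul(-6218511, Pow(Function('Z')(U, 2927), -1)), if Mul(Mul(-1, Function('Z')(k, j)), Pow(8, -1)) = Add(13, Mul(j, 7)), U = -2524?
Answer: Rational(2072837, 54672) ≈ 37.914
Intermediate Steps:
Function('Z')(k, j) = Add(-104, Mul(-56, j)) (Function('Z')(k, j) = Mul(-8, Add(13, Mul(j, 7))) = Mul(-8, Add(13, Mul(7, j))) = Add(-104, Mul(-56, j)))
Mul(-6218511, Pow(Function('Z')(U, 2927), -1)) = Mul(-6218511, Pow(Add(-104, Mul(-56, 2927)), -1)) = Mul(-6218511, Pow(Add(-104, -163912), -1)) = Mul(-6218511, Pow(-164016, -1)) = Mul(-6218511, Rational(-1, 164016)) = Rational(2072837, 54672)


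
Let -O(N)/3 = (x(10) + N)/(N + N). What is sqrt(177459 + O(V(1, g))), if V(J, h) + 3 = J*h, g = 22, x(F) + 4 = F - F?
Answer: sqrt(256249086)/38 ≈ 421.26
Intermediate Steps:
x(F) = -4 (x(F) = -4 + (F - F) = -4 + 0 = -4)
V(J, h) = -3 + J*h
O(N) = -3*(-4 + N)/(2*N) (O(N) = -3*(-4 + N)/(N + N) = -3*(-4 + N)/(2*N))
sqrt(177459 + O(V(1, g))) = sqrt(177459 + (-3/2 + 6/(-3 + 1*22))) = sqrt(177459 + (-3/2 + 6/(-3 + 22))) = sqrt(177459 + (-3/2 + 6/19)) = sqrt(177459 - 45/38) = sqrt(6743397/38) = sqrt(256249086)/38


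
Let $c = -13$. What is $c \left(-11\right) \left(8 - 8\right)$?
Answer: $0$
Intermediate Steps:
$c \left(-11\right) \left(8 - 8\right) = \left(-13\right) \left(-11\right) \left(8 - 8\right) = 143 \cdot 0 = 0$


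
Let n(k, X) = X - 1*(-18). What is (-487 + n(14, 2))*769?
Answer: -359123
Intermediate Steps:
n(k, X) = 18 + X (n(k, X) = X + 18 = 18 + X)
(-487 + n(14, 2))*769 = (-487 + (18 + 2))*769 = (-487 + 20)*769 = -467*769 = -359123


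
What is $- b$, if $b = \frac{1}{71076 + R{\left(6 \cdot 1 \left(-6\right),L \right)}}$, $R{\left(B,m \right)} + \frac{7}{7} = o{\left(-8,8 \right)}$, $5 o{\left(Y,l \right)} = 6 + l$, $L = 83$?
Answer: $- \frac{5}{355389} \approx -1.4069 \cdot 10^{-5}$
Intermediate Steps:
$o{\left(Y,l \right)} = \frac{6}{5} + \frac{l}{5}$ ($o{\left(Y,l \right)} = \frac{6 + l}{5} = \frac{6}{5} + \frac{l}{5}$)
$R{\left(B,m \right)} = \frac{9}{5}$ ($R{\left(B,m \right)} = -1 + \left(\frac{6}{5} + \frac{1}{5} \cdot 8\right) = -1 + \left(\frac{6}{5} + \frac{8}{5}\right) = -1 + \frac{14}{5} = \frac{9}{5}$)
$b = \frac{5}{355389}$ ($b = \frac{1}{71076 + \frac{9}{5}} = \frac{1}{\frac{355389}{5}} = \frac{5}{355389} \approx 1.4069 \cdot 10^{-5}$)
$- b = \left(-1\right) \frac{5}{355389} = - \frac{5}{355389}$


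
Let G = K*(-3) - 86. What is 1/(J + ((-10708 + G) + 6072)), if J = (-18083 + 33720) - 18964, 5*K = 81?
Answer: -5/40488 ≈ -0.00012349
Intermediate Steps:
K = 81/5 (K = (1/5)*81 = 81/5 ≈ 16.200)
J = -3327 (J = 15637 - 18964 = -3327)
G = -673/5 (G = (81/5)*(-3) - 86 = -243/5 - 86 = -673/5 ≈ -134.60)
1/(J + ((-10708 + G) + 6072)) = 1/(-3327 + ((-10708 - 673/5) + 6072)) = 1/(-3327 + (-54213/5 + 6072)) = 1/(-3327 - 23853/5) = 1/(-40488/5) = -5/40488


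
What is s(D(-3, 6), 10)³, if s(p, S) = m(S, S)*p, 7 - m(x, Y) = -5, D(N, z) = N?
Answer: -46656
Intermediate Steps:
m(x, Y) = 12 (m(x, Y) = 7 - 1*(-5) = 7 + 5 = 12)
s(p, S) = 12*p
s(D(-3, 6), 10)³ = (12*(-3))³ = (-36)³ = -46656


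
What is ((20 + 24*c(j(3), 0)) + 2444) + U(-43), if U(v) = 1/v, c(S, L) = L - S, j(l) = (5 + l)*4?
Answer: 72927/43 ≈ 1696.0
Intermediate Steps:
j(l) = 20 + 4*l
((20 + 24*c(j(3), 0)) + 2444) + U(-43) = ((20 + 24*(0 - (20 + 4*3))) + 2444) + 1/(-43) = ((20 + 24*(0 - (20 + 12))) + 2444) - 1/43 = ((20 + 24*(0 - 1*32)) + 2444) - 1/43 = ((20 + 24*(0 - 32)) + 2444) - 1/43 = ((20 + 24*(-32)) + 2444) - 1/43 = ((20 - 768) + 2444) - 1/43 = (-748 + 2444) - 1/43 = 1696 - 1/43 = 72927/43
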